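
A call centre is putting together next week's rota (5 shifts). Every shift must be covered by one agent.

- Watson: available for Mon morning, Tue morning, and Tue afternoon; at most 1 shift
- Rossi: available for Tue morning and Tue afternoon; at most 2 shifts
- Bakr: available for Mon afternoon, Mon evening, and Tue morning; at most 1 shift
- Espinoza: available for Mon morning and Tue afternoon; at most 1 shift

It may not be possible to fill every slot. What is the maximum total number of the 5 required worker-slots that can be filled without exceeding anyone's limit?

4

Total capacity across all agents is 1+2+1+1 = 5, and 5 slots are needed, so at most 5 can be filled.
Shifts {Mon afternoon, Mon evening} need 2 slots but only Bakr are available for them, supplying at most 1 — so at least 1 slot must go unfilled.
An assignment achieving 4: Mon morning→Watson, Mon afternoon→Bakr, Tue morning→Rossi, Tue afternoon→Rossi.
Loads: Watson 1/1, Rossi 2/2, Bakr 1/1, Espinoza 0/1.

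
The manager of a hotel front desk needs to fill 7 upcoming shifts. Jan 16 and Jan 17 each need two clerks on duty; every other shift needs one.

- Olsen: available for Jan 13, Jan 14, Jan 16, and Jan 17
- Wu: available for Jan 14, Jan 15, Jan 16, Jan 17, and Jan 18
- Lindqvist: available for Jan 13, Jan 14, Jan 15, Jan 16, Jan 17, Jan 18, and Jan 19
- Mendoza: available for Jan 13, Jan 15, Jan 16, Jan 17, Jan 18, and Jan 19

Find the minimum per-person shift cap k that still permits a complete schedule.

With 4 clerks and 9 worker-slots to fill, someone must work at least ⌈9/4⌉ = 3 shifts, so k ≥ 3.
k = 3 works: Jan 13→Olsen, Jan 14→Olsen, Jan 15→Wu, Jan 16→Olsen+Wu, Jan 17→Lindqvist+Mendoza, Jan 18→Wu, Jan 19→Lindqvist.
Loads: Olsen 3, Wu 3, Lindqvist 2, Mendoza 1 — all ≤ 3.

3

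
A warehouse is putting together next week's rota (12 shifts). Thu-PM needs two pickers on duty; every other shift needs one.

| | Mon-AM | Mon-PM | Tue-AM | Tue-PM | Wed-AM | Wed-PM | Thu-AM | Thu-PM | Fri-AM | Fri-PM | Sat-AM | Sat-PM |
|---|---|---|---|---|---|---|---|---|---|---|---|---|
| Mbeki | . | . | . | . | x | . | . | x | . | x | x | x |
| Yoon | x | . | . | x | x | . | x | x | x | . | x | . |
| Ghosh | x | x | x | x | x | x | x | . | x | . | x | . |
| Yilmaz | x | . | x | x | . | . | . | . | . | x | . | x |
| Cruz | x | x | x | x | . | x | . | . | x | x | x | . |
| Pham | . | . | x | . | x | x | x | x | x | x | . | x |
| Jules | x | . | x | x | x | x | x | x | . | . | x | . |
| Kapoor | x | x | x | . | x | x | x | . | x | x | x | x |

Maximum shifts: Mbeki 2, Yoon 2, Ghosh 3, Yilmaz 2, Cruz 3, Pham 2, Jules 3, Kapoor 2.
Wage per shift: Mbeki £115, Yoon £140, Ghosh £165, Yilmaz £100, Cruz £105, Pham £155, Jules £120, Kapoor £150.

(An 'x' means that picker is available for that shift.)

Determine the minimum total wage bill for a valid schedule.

£1535

Picking the cheapest available picker for each shift independently would cost £1390, but that ignores the shift limits.
An optimal schedule: Mon-AM→Jules, Mon-PM→Cruz, Tue-AM→Jules, Tue-PM→Yilmaz, Wed-AM→Yoon, Wed-PM→Cruz, Thu-AM→Jules, Thu-PM→Mbeki+Yoon, Fri-AM→Cruz, Fri-PM→Mbeki, Sat-AM→Kapoor, Sat-PM→Yilmaz.
Total: 120 + 105 + 120 + 100 + 140 + 105 + 120 + 115 + 140 + 105 + 115 + 150 + 100 = £1535.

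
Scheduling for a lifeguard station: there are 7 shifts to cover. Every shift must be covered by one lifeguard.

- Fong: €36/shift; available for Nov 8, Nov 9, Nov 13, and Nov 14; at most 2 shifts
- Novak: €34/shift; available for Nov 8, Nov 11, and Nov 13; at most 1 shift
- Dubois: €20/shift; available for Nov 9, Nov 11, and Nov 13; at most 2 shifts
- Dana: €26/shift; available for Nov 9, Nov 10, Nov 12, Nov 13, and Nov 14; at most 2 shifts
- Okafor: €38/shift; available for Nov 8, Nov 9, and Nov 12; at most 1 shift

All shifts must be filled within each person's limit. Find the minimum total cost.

Nov 10 can only be covered by Dana, so that assignment is forced.
Picking the cheapest available lifeguard for each shift independently would cost €172, but that ignores the shift limits.
An optimal schedule: Nov 8→Fong, Nov 9→Dubois, Nov 10→Dana, Nov 11→Novak, Nov 12→Dana, Nov 13→Dubois, Nov 14→Fong.
Total: 36 + 20 + 26 + 34 + 26 + 20 + 36 = €198.

€198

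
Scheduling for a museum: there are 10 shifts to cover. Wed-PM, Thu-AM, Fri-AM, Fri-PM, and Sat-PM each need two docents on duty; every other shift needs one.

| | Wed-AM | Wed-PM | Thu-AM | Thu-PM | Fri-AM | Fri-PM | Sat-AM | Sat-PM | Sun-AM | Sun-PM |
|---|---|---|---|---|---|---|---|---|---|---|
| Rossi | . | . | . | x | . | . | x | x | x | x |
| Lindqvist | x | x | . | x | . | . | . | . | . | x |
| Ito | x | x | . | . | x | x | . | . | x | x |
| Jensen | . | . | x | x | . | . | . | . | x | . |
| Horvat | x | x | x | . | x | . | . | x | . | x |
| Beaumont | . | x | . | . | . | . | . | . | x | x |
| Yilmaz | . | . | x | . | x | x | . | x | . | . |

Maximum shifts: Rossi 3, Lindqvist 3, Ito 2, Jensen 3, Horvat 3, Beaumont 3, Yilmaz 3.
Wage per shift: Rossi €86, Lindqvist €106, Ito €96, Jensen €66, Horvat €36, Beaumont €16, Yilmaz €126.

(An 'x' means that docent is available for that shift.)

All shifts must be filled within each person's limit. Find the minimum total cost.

€990

Fri-PM can only be covered by Ito and Yilmaz, so that assignment is forced.
Sat-AM can only be covered by Rossi, so that assignment is forced.
Picking the cheapest available docent for each shift independently would cost €850, but that ignores the shift limits.
An optimal schedule: Wed-AM→Lindqvist, Wed-PM→Beaumont+Lindqvist, Thu-AM→Horvat+Jensen, Thu-PM→Jensen, Fri-AM→Horvat+Ito, Fri-PM→Ito+Yilmaz, Sat-AM→Rossi, Sat-PM→Horvat+Rossi, Sun-AM→Beaumont, Sun-PM→Beaumont.
Total: 106 + 16 + 106 + 36 + 66 + 66 + 36 + 96 + 96 + 126 + 86 + 36 + 86 + 16 + 16 = €990.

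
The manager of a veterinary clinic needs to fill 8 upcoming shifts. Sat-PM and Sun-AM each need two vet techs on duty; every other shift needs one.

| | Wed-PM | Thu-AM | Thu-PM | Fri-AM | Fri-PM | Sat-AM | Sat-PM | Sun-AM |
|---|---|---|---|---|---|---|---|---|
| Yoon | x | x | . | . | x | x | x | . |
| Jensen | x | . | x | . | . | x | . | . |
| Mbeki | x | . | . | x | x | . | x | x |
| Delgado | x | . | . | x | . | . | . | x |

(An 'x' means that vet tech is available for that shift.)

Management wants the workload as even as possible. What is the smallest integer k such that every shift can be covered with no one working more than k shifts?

With 4 vet techs and 10 worker-slots to fill, someone must work at least ⌈10/4⌉ = 3 shifts, so k ≥ 3.
k = 3 works: Wed-PM→Jensen, Thu-AM→Yoon, Thu-PM→Jensen, Fri-AM→Mbeki, Fri-PM→Yoon, Sat-AM→Jensen, Sat-PM→Yoon+Mbeki, Sun-AM→Mbeki+Delgado.
Loads: Yoon 3, Jensen 3, Mbeki 3, Delgado 1 — all ≤ 3.

3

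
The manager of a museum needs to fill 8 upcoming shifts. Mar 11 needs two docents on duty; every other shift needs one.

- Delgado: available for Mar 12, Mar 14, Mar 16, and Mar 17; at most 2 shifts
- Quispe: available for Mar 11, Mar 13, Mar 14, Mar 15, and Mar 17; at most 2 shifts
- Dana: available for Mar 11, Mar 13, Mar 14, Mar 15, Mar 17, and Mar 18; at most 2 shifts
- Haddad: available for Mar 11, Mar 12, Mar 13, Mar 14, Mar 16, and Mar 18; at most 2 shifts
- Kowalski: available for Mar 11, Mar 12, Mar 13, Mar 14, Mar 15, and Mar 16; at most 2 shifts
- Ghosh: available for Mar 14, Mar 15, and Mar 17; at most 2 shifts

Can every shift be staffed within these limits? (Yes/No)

Yes

One valid schedule: Mar 11→Haddad+Kowalski, Mar 12→Delgado, Mar 13→Quispe, Mar 14→Haddad, Mar 15→Quispe, Mar 16→Delgado, Mar 17→Dana, Mar 18→Dana.
Loads: Delgado 2/2, Quispe 2/2, Dana 2/2, Haddad 2/2, Kowalski 1/2, Ghosh 0/2 — all within limits.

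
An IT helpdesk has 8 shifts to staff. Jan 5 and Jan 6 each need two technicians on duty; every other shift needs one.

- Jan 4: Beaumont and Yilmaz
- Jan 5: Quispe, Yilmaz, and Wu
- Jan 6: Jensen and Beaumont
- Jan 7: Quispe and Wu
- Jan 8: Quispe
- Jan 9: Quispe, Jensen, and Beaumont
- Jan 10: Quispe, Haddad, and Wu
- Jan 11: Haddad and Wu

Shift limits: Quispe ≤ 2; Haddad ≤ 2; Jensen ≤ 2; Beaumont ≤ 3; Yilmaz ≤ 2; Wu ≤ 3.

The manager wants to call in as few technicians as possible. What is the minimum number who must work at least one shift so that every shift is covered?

10 slots to fill and no one can take more than 3, so at least ⌈10/3⌉ = 4 technicians are needed.
No set of 4 technicians can cover every shift (each such set leaves at least one shift with no one available or exceeds a cap).
Quispe, Haddad, Jensen, Beaumont, and Wu alone can cover everything: Jan 4→Beaumont, Jan 5→Quispe+Wu, Jan 6→Jensen+Beaumont, Jan 7→Wu, Jan 8→Quispe, Jan 9→Jensen, Jan 10→Haddad, Jan 11→Haddad.

5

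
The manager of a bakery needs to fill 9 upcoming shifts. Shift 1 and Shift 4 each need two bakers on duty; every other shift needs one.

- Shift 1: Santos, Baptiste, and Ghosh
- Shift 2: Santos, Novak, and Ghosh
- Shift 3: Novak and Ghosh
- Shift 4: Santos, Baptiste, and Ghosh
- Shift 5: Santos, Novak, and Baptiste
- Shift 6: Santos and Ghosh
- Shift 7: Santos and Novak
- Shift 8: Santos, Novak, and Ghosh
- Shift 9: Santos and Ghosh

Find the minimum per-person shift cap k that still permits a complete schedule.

With 4 bakers and 11 worker-slots to fill, someone must work at least ⌈11/4⌉ = 3 shifts, so k ≥ 3.
k = 3 works: Shift 1→Baptiste+Ghosh, Shift 2→Novak, Shift 3→Novak, Shift 4→Baptiste+Ghosh, Shift 5→Novak, Shift 6→Santos, Shift 7→Santos, Shift 8→Ghosh, Shift 9→Santos.
Loads: Santos 3, Novak 3, Baptiste 2, Ghosh 3 — all ≤ 3.

3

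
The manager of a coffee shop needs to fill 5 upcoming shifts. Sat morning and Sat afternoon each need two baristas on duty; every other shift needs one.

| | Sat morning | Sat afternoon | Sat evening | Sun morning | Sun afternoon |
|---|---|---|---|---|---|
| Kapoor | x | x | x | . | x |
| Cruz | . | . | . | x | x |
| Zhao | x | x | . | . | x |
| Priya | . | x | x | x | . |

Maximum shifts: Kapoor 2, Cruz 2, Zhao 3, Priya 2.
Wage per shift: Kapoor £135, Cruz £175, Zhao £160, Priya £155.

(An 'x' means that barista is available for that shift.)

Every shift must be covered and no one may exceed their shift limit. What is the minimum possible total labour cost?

Sat morning can only be covered by Kapoor and Zhao, so that assignment is forced.
Picking the cheapest available barista for each shift independently would cost £1010, but that ignores the shift limits.
An optimal schedule: Sat morning→Kapoor+Zhao, Sat afternoon→Priya+Zhao, Sat evening→Kapoor, Sun morning→Priya, Sun afternoon→Zhao.
Total: 135 + 160 + 155 + 160 + 135 + 155 + 160 = £1060.

£1060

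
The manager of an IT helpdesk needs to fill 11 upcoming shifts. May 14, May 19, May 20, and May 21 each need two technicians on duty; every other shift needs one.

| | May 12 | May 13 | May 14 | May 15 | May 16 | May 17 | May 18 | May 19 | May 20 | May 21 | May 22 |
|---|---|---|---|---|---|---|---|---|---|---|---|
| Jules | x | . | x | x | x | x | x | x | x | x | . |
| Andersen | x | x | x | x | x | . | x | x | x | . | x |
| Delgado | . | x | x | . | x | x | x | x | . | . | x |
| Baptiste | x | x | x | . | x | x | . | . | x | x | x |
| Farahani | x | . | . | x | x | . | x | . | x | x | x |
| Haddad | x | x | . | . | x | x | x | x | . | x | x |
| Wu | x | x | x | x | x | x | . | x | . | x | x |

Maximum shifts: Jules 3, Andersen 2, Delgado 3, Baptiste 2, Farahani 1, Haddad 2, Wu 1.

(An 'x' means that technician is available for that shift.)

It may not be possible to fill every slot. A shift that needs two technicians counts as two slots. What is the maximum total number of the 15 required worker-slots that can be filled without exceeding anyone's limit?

Total capacity across all technicians is 3+2+3+2+1+2+1 = 14, and 15 slots are needed, so at most 14 can be filled.
An assignment achieving 14: May 12→Baptiste, May 13→Andersen, May 14→Jules+Delgado, May 15→Jules, May 17→Delgado, May 18→Delgado, May 19→Haddad+Wu, May 20→Jules+Andersen, May 21→Baptiste+Farahani, May 22→Haddad.
Loads: Jules 3/3, Andersen 2/2, Delgado 3/3, Baptiste 2/2, Farahani 1/1, Haddad 2/2, Wu 1/1.

14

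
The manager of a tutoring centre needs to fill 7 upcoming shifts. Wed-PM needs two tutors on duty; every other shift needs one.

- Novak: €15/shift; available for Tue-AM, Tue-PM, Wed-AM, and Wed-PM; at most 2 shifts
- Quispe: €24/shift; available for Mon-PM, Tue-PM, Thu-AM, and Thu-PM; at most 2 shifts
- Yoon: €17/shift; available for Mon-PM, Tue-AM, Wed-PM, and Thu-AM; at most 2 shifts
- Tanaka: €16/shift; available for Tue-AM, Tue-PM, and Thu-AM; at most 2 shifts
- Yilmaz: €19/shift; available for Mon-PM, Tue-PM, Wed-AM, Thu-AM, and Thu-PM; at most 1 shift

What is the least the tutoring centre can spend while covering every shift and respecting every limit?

€139

Wed-PM can only be covered by Novak and Yoon, so that assignment is forced.
Picking the cheapest available tutor for each shift independently would cost €129, but that ignores the shift limits.
An optimal schedule: Mon-PM→Yoon, Tue-AM→Tanaka, Tue-PM→Tanaka, Wed-AM→Novak, Wed-PM→Novak+Yoon, Thu-AM→Quispe, Thu-PM→Yilmaz.
Total: 17 + 16 + 16 + 15 + 15 + 17 + 24 + 19 = €139.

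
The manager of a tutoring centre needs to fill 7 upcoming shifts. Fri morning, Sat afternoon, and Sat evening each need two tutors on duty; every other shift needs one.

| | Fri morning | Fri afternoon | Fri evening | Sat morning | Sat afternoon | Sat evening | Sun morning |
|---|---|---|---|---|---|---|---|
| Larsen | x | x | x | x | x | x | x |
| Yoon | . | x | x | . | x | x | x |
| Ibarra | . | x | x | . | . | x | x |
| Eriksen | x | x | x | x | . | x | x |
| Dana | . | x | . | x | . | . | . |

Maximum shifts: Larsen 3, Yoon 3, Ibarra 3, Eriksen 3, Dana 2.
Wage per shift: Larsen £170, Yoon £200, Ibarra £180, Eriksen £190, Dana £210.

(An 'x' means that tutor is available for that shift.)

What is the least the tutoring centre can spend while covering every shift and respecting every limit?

£1820

Fri morning can only be covered by Larsen and Eriksen, so that assignment is forced.
Sat afternoon can only be covered by Larsen and Yoon, so that assignment is forced.
Picking the cheapest available tutor for each shift independently would cost £1760, but that ignores the shift limits.
An optimal schedule: Fri morning→Larsen+Eriksen, Fri afternoon→Eriksen, Fri evening→Ibarra, Sat morning→Larsen, Sat afternoon→Larsen+Yoon, Sat evening→Ibarra+Eriksen, Sun morning→Ibarra.
Total: 170 + 190 + 190 + 180 + 170 + 170 + 200 + 180 + 190 + 180 = £1820.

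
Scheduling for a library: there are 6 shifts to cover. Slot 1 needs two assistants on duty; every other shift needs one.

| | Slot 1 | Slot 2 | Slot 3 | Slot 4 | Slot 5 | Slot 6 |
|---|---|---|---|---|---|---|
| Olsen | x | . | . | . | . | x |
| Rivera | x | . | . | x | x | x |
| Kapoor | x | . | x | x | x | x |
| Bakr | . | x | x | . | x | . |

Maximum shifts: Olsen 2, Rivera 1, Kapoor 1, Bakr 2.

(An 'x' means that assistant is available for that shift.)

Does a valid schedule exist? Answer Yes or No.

No

Shifts {Slot 1, Slot 2, Slot 3, Slot 4, Slot 5} need 6 worker-slots in total, but the assistants available for any of those shifts (Olsen, Rivera, Kapoor, and Bakr) can supply at most 5 among them. So no valid schedule exists.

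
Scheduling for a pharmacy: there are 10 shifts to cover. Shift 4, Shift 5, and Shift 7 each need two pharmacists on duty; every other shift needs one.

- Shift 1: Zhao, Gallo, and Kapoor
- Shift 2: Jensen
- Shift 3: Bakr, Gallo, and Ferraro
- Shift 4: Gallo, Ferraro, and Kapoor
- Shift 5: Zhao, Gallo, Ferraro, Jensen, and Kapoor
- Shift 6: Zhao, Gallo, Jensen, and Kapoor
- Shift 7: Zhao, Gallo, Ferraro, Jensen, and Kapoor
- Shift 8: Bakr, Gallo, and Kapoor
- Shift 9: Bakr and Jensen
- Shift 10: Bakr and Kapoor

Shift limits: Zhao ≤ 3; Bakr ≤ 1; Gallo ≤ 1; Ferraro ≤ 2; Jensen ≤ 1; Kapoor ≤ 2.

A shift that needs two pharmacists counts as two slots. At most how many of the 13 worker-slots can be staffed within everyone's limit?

Total capacity across all pharmacists is 3+1+1+2+1+2 = 10, and 13 slots are needed, so at most 10 can be filled.
An assignment achieving 10: Shift 1→Zhao, Shift 2→Jensen, Shift 3→Gallo, Shift 4→Ferraro+Kapoor, Shift 5→Zhao+Ferraro, Shift 6→Zhao, Shift 9→Bakr, Shift 10→Kapoor.
Loads: Zhao 3/3, Bakr 1/1, Gallo 1/1, Ferraro 2/2, Jensen 1/1, Kapoor 2/2.

10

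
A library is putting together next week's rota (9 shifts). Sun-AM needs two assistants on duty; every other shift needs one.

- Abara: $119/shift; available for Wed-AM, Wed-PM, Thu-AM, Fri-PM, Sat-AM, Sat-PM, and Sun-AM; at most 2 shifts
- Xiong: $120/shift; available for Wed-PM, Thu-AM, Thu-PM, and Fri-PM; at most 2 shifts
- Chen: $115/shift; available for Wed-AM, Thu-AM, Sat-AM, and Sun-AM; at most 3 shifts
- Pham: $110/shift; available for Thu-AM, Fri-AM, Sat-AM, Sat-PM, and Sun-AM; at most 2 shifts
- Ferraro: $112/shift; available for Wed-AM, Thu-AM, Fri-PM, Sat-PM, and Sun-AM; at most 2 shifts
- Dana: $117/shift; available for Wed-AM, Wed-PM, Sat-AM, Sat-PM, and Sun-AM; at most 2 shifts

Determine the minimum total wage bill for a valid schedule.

Thu-PM can only be covered by Xiong, so that assignment is forced.
Fri-AM can only be covered by Pham, so that assignment is forced.
Picking the cheapest available assistant for each shift independently would cost $1123, but that ignores the shift limits.
An optimal schedule: Wed-AM→Ferraro, Wed-PM→Dana, Thu-AM→Chen, Thu-PM→Xiong, Fri-AM→Pham, Fri-PM→Ferraro, Sat-AM→Chen, Sat-PM→Pham, Sun-AM→Chen+Dana.
Total: 112 + 117 + 115 + 120 + 110 + 112 + 115 + 110 + 115 + 117 = $1143.

$1143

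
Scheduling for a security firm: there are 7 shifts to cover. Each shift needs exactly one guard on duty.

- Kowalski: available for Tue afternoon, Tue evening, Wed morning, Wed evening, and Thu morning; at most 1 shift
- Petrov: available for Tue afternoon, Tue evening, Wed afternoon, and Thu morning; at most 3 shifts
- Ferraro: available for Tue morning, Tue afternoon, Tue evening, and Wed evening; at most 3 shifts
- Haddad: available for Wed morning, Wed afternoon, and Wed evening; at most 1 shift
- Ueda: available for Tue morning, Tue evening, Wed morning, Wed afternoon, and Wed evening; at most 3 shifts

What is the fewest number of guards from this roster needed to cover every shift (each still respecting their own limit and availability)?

7 slots to fill and no one can take more than 3, so at least ⌈7/3⌉ = 3 guards are needed.
Kowalski, Petrov, and Ferraro alone can cover everything: Tue morning→Ferraro, Tue afternoon→Petrov, Tue evening→Ferraro, Wed morning→Kowalski, Wed afternoon→Petrov, Wed evening→Ferraro, Thu morning→Petrov.

3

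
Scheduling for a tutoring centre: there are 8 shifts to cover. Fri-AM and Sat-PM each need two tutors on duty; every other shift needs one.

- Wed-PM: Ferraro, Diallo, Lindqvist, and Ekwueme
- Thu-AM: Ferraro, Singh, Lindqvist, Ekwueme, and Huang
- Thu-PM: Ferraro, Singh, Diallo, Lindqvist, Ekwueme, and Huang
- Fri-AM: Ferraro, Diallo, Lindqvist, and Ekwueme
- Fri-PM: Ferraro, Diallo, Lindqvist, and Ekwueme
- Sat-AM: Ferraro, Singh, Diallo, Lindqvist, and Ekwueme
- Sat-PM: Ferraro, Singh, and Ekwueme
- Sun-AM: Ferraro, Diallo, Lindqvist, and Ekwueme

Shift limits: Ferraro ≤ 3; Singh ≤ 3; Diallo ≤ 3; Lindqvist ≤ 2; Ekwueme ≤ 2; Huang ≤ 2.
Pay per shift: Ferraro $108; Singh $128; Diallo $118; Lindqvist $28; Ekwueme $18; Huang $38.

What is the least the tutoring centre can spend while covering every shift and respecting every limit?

Picking the cheapest available tutor for each shift independently would cost $280, but that ignores the shift limits.
An optimal schedule: Wed-PM→Ekwueme, Thu-AM→Huang, Thu-PM→Huang, Fri-AM→Ferraro+Diallo, Fri-PM→Lindqvist, Sat-AM→Ferraro, Sat-PM→Ekwueme+Ferraro, Sun-AM→Lindqvist.
Total: 18 + 38 + 38 + 108 + 118 + 28 + 108 + 18 + 108 + 28 = $610.

$610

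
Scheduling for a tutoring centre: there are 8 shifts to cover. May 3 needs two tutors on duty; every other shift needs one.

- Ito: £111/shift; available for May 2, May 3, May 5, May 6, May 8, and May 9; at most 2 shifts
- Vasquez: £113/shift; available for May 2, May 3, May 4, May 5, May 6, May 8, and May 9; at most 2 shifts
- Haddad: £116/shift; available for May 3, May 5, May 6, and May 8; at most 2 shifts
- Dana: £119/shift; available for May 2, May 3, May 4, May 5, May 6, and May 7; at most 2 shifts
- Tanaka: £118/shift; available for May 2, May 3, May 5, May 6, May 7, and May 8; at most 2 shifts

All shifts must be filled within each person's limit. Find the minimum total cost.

Picking the cheapest available tutor for each shift independently would cost £1010, but that ignores the shift limits.
An optimal schedule: May 2→Ito, May 3→Tanaka+Dana, May 4→Vasquez, May 5→Haddad, May 6→Haddad, May 7→Tanaka, May 8→Vasquez, May 9→Ito.
Total: 111 + 118 + 119 + 113 + 116 + 116 + 118 + 113 + 111 = £1035.

£1035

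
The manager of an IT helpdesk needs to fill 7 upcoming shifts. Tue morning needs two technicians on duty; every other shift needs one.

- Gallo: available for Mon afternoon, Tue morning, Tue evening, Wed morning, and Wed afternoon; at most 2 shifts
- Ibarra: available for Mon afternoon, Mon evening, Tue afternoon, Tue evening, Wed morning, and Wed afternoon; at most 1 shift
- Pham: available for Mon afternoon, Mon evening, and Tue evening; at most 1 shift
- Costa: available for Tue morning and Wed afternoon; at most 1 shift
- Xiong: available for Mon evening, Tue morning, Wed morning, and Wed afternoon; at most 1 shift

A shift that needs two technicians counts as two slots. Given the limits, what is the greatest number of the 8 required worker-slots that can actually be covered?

Total capacity across all technicians is 2+1+1+1+1 = 6, and 8 slots are needed, so at most 6 can be filled.
An assignment achieving 6: Mon afternoon→Gallo, Mon evening→Pham, Tue morning→Gallo+Costa, Tue afternoon→Ibarra, Wed morning→Xiong.
Loads: Gallo 2/2, Ibarra 1/1, Pham 1/1, Costa 1/1, Xiong 1/1.

6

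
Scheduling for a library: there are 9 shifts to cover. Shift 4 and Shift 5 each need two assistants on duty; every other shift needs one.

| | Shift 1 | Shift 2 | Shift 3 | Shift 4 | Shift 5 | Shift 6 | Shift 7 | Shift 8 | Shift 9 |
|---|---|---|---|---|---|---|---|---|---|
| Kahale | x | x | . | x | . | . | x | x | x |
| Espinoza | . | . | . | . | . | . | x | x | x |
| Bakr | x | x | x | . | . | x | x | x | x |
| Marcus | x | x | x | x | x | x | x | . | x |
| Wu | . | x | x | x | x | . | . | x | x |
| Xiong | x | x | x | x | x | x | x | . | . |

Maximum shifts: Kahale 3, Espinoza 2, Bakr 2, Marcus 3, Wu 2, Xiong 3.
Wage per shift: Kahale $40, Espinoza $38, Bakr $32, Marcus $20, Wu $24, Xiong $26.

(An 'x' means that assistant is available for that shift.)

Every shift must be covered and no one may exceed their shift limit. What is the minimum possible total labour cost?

Picking the cheapest available assistant for each shift independently would cost $232, but that ignores the shift limits.
An optimal schedule: Shift 1→Marcus, Shift 2→Xiong, Shift 3→Xiong, Shift 4→Wu+Xiong, Shift 5→Marcus+Wu, Shift 6→Marcus, Shift 7→Bakr, Shift 8→Bakr, Shift 9→Espinoza.
Total: 20 + 26 + 26 + 24 + 26 + 20 + 24 + 20 + 32 + 32 + 38 = $288.

$288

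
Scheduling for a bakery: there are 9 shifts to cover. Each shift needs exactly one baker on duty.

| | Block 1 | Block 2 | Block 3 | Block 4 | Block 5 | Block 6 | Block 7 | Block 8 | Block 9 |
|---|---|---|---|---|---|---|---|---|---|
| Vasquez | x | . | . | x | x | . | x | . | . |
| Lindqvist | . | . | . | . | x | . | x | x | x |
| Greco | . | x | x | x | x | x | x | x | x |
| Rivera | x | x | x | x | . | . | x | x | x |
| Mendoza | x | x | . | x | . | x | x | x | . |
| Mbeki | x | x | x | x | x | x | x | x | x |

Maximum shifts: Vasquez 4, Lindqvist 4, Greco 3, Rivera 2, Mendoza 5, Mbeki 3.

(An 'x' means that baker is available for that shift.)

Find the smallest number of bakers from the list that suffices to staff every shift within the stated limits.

9 slots to fill and no one can take more than 5, so at least ⌈9/5⌉ = 2 bakers are needed.
No set of 2 bakers can cover every shift (each such set leaves at least one shift with no one available or exceeds a cap).
Vasquez, Lindqvist, and Greco alone can cover everything: Block 1→Vasquez, Block 2→Greco, Block 3→Greco, Block 4→Vasquez, Block 5→Vasquez, Block 6→Greco, Block 7→Vasquez, Block 8→Lindqvist, Block 9→Lindqvist.

3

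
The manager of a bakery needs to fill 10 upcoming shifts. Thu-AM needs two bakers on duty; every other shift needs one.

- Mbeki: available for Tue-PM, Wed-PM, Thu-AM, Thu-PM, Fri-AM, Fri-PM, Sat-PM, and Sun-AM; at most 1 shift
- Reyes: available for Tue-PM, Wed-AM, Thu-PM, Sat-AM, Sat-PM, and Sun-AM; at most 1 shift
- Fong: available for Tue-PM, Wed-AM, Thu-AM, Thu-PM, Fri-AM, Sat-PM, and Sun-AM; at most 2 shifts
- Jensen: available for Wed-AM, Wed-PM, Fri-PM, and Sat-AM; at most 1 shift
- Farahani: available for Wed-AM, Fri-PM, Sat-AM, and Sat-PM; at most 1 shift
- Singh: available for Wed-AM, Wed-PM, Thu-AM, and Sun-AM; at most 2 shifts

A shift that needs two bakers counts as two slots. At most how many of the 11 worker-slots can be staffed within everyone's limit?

8

Total capacity across all bakers is 1+1+2+1+1+2 = 8, and 11 slots are needed, so at most 8 can be filled.
An assignment achieving 8: Tue-PM→Reyes, Wed-PM→Jensen, Thu-AM→Fong+Singh, Thu-PM→Fong, Fri-AM→Mbeki, Fri-PM→Farahani, Sun-AM→Singh.
Loads: Mbeki 1/1, Reyes 1/1, Fong 2/2, Jensen 1/1, Farahani 1/1, Singh 2/2.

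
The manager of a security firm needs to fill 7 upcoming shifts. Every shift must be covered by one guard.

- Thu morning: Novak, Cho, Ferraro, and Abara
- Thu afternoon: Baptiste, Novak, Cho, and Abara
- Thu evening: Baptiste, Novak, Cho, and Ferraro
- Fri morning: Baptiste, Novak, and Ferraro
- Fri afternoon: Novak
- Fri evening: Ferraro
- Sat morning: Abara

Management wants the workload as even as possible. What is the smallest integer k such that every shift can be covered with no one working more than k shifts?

With 5 guards and 7 worker-slots to fill, someone must work at least ⌈7/5⌉ = 2 shifts, so k ≥ 2.
k = 2 works: Thu morning→Novak, Thu afternoon→Baptiste, Thu evening→Cho, Fri morning→Baptiste, Fri afternoon→Novak, Fri evening→Ferraro, Sat morning→Abara.
Loads: Baptiste 2, Novak 2, Cho 1, Ferraro 1, Abara 1 — all ≤ 2.

2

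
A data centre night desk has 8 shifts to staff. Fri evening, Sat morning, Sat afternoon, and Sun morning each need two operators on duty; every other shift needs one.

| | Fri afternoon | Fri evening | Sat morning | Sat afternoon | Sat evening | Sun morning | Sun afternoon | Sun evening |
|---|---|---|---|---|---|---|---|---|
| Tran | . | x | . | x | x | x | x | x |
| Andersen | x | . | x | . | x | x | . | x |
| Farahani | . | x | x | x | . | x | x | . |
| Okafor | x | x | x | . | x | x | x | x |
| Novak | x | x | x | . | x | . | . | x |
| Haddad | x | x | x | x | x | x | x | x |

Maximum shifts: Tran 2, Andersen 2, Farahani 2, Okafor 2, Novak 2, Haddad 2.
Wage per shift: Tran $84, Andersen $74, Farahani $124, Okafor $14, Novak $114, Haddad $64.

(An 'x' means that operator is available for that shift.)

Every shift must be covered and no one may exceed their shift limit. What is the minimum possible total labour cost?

$948

Picking the cheapest available operator for each shift independently would cost $438, but that ignores the shift limits.
An optimal schedule: Fri afternoon→Andersen, Fri evening→Farahani+Novak, Sat morning→Novak+Haddad, Sat afternoon→Tran+Farahani, Sat evening→Andersen, Sun morning→Okafor+Haddad, Sun afternoon→Tran, Sun evening→Okafor.
Total: 74 + 124 + 114 + 114 + 64 + 84 + 124 + 74 + 14 + 64 + 84 + 14 = $948.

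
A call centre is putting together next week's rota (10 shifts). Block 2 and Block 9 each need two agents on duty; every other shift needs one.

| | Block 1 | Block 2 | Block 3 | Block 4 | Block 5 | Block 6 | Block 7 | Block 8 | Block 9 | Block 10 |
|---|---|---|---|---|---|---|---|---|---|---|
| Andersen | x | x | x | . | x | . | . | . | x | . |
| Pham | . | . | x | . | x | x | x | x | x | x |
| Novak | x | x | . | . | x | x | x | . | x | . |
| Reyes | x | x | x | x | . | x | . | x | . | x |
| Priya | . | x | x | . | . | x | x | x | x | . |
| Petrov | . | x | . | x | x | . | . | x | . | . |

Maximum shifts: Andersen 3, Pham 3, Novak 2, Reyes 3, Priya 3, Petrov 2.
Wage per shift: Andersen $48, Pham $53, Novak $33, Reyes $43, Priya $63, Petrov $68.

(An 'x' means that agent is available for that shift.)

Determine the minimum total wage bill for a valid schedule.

Picking the cheapest available agent for each shift independently would cost $461, but that ignores the shift limits.
An optimal schedule: Block 1→Andersen, Block 2→Novak+Reyes, Block 3→Andersen, Block 4→Reyes, Block 5→Andersen, Block 6→Pham, Block 7→Pham, Block 8→Reyes, Block 9→Novak+Priya, Block 10→Pham.
Total: 48 + 33 + 43 + 48 + 43 + 48 + 53 + 53 + 43 + 33 + 63 + 53 = $561.

$561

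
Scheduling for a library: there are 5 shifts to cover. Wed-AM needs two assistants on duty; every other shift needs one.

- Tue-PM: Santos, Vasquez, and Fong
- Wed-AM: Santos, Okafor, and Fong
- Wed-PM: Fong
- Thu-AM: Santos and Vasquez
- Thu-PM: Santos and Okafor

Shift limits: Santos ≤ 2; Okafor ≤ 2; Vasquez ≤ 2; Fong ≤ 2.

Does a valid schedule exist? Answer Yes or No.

Wed-PM can only be covered by Fong, so that assignment is forced.
One valid schedule: Tue-PM→Vasquez, Wed-AM→Okafor+Fong, Wed-PM→Fong, Thu-AM→Santos, Thu-PM→Santos.
Loads: Santos 2/2, Okafor 1/2, Vasquez 1/2, Fong 2/2 — all within limits.

Yes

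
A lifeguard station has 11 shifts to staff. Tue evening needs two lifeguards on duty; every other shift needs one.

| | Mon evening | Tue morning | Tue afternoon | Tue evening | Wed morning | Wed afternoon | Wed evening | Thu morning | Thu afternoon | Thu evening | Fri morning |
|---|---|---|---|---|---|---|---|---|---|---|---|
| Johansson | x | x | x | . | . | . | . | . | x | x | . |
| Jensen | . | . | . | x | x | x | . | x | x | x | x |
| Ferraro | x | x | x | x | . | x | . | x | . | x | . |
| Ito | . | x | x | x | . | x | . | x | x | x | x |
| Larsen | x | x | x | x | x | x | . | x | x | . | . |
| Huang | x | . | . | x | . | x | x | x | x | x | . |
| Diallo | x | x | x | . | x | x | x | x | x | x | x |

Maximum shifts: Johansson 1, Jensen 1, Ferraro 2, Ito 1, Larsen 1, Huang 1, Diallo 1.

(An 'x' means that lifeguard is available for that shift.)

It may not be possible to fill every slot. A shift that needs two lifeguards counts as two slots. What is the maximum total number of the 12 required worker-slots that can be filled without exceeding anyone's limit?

8

Total capacity across all lifeguards is 1+1+2+1+1+1+1 = 8, and 12 slots are needed, so at most 8 can be filled.
An assignment achieving 8: Mon evening→Johansson, Tue morning→Ferraro, Tue afternoon→Ferraro, Tue evening→Larsen, Wed morning→Jensen, Wed afternoon→Diallo, Wed evening→Huang, Fri morning→Ito.
Loads: Johansson 1/1, Jensen 1/1, Ferraro 2/2, Ito 1/1, Larsen 1/1, Huang 1/1, Diallo 1/1.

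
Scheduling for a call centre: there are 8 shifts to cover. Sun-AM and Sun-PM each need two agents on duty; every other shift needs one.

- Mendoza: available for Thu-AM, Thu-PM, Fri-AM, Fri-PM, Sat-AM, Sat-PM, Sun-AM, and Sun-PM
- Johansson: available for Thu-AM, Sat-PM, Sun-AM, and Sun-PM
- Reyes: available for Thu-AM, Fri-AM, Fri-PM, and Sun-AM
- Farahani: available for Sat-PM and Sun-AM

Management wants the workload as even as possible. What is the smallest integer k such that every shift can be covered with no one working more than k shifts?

3

With 4 agents and 10 worker-slots to fill, someone must work at least ⌈10/4⌉ = 3 shifts, so k ≥ 3.
k = 3 works: Thu-AM→Johansson, Thu-PM→Mendoza, Fri-AM→Reyes, Fri-PM→Reyes, Sat-AM→Mendoza, Sat-PM→Johansson, Sun-AM→Reyes+Farahani, Sun-PM→Mendoza+Johansson.
Loads: Mendoza 3, Johansson 3, Reyes 3, Farahani 1 — all ≤ 3.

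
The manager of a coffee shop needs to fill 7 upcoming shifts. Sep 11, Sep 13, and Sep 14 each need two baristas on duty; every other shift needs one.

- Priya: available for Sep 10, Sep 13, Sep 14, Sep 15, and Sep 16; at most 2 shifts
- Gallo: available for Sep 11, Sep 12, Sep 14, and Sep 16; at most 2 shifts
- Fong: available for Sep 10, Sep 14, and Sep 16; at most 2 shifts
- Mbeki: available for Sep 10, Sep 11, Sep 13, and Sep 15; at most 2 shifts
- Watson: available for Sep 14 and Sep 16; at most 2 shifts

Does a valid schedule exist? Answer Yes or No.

Sep 11 can only be covered by Gallo and Mbeki, so that assignment is forced.
Sep 12 can only be covered by Gallo, so that assignment is forced.
Sep 13 can only be covered by Priya and Mbeki, so that assignment is forced.
One valid schedule: Sep 10→Fong, Sep 11→Gallo+Mbeki, Sep 12→Gallo, Sep 13→Priya+Mbeki, Sep 14→Fong+Watson, Sep 15→Priya, Sep 16→Watson.
Loads: Priya 2/2, Gallo 2/2, Fong 2/2, Mbeki 2/2, Watson 2/2 — all within limits.

Yes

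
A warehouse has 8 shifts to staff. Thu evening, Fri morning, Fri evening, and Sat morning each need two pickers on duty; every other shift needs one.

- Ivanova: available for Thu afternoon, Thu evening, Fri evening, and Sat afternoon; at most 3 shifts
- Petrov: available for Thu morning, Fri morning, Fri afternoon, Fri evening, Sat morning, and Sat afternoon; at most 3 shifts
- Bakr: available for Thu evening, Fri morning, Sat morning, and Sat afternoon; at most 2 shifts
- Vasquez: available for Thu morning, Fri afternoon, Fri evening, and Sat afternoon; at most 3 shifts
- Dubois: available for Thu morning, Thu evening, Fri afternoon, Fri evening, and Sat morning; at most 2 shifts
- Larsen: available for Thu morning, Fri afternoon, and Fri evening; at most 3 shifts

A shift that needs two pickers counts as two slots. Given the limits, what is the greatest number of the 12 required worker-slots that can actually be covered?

Total capacity across all pickers is 3+3+2+3+2+3 = 16, and 12 slots are needed, so at most 12 can be filled.
An assignment achieving 12: Thu morning→Petrov, Thu afternoon→Ivanova, Thu evening→Ivanova+Bakr, Fri morning→Petrov+Bakr, Fri afternoon→Vasquez, Fri evening→Vasquez+Dubois, Sat morning→Petrov+Dubois, Sat afternoon→Ivanova.
Loads: Ivanova 3/3, Petrov 3/3, Bakr 2/2, Vasquez 2/3, Dubois 2/2, Larsen 0/3.

12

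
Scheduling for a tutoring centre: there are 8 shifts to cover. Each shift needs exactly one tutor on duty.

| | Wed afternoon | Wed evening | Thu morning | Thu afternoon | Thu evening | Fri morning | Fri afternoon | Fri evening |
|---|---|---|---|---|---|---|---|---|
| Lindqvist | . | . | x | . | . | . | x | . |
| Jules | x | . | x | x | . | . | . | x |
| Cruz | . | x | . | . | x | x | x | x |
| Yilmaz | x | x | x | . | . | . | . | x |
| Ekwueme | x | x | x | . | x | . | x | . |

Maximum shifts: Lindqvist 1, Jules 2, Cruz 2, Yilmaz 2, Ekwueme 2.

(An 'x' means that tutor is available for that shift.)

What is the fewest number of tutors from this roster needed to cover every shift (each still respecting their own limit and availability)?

4

8 slots to fill and no one can take more than 2, so at least ⌈8/2⌉ = 4 tutors are needed.
Jules, Cruz, Yilmaz, and Ekwueme alone can cover everything: Wed afternoon→Jules, Wed evening→Yilmaz, Thu morning→Ekwueme, Thu afternoon→Jules, Thu evening→Cruz, Fri morning→Cruz, Fri afternoon→Ekwueme, Fri evening→Yilmaz.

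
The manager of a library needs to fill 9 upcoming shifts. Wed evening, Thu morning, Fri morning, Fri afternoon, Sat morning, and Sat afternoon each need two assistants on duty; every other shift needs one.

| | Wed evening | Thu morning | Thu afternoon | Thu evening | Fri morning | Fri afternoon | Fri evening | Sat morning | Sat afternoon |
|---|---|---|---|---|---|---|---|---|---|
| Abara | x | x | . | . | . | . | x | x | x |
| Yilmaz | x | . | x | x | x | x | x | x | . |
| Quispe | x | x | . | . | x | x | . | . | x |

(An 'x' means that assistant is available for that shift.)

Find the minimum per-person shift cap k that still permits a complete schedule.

5

With 3 assistants and 15 worker-slots to fill, someone must work at least ⌈15/3⌉ = 5 shifts, so k ≥ 5.
k = 5 works: Wed evening→Abara+Quispe, Thu morning→Abara+Quispe, Thu afternoon→Yilmaz, Thu evening→Yilmaz, Fri morning→Yilmaz+Quispe, Fri afternoon→Yilmaz+Quispe, Fri evening→Abara, Sat morning→Abara+Yilmaz, Sat afternoon→Abara+Quispe.
Loads: Abara 5, Yilmaz 5, Quispe 5 — all ≤ 5.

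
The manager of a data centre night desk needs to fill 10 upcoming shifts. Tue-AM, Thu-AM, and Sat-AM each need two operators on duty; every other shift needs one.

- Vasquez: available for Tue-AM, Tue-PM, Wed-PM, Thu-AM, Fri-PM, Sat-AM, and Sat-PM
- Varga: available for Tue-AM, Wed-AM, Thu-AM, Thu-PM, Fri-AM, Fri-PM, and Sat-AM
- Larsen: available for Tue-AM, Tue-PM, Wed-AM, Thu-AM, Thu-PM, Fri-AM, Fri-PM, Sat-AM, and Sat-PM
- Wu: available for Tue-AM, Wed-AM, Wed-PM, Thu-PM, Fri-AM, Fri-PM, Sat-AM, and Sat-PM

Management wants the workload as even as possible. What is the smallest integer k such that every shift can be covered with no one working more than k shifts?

4

With 4 operators and 13 worker-slots to fill, someone must work at least ⌈13/4⌉ = 4 shifts, so k ≥ 4.
k = 4 works: Tue-AM→Larsen+Wu, Tue-PM→Vasquez, Wed-AM→Varga, Wed-PM→Vasquez, Thu-AM→Vasquez+Varga, Thu-PM→Varga, Fri-AM→Varga, Fri-PM→Larsen, Sat-AM→Larsen+Wu, Sat-PM→Vasquez.
Loads: Vasquez 4, Varga 4, Larsen 3, Wu 2 — all ≤ 4.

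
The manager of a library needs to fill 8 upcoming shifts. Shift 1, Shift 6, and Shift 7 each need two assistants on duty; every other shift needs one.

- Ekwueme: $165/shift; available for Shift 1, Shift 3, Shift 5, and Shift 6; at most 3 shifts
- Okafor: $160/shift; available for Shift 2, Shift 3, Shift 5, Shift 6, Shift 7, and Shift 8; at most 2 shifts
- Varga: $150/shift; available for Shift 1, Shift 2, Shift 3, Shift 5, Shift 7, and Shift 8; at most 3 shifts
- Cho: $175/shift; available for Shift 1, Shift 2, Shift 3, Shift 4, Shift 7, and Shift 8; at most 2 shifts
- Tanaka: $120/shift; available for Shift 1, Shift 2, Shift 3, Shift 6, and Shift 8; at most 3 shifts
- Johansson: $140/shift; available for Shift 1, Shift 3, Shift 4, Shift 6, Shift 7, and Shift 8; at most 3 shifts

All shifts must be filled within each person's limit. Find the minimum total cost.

$1550

Picking the cheapest available assistant for each shift independently would cost $1460, but that ignores the shift limits.
An optimal schedule: Shift 1→Johansson+Varga, Shift 2→Tanaka, Shift 3→Tanaka, Shift 4→Johansson, Shift 5→Varga, Shift 6→Johansson+Okafor, Shift 7→Varga+Okafor, Shift 8→Tanaka.
Total: 140 + 150 + 120 + 120 + 140 + 150 + 140 + 160 + 150 + 160 + 120 = $1550.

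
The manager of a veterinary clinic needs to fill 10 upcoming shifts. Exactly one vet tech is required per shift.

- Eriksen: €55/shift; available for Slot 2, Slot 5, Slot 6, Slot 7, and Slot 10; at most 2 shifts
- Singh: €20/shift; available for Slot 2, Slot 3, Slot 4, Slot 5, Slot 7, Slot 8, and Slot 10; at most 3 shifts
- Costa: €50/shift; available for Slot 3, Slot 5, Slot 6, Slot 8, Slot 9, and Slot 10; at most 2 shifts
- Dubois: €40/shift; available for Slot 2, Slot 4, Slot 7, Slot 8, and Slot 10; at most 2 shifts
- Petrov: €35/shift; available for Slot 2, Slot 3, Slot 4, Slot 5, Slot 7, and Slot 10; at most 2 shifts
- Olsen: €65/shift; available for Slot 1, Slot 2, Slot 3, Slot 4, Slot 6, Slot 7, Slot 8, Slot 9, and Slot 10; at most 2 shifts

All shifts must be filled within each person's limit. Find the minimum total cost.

€375

Slot 1 can only be covered by Olsen, so that assignment is forced.
Picking the cheapest available vet tech for each shift independently would cost €305, but that ignores the shift limits.
An optimal schedule: Slot 1→Olsen, Slot 2→Petrov, Slot 3→Singh, Slot 4→Singh, Slot 5→Singh, Slot 6→Costa, Slot 7→Petrov, Slot 8→Dubois, Slot 9→Costa, Slot 10→Dubois.
Total: 65 + 35 + 20 + 20 + 20 + 50 + 35 + 40 + 50 + 40 = €375.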